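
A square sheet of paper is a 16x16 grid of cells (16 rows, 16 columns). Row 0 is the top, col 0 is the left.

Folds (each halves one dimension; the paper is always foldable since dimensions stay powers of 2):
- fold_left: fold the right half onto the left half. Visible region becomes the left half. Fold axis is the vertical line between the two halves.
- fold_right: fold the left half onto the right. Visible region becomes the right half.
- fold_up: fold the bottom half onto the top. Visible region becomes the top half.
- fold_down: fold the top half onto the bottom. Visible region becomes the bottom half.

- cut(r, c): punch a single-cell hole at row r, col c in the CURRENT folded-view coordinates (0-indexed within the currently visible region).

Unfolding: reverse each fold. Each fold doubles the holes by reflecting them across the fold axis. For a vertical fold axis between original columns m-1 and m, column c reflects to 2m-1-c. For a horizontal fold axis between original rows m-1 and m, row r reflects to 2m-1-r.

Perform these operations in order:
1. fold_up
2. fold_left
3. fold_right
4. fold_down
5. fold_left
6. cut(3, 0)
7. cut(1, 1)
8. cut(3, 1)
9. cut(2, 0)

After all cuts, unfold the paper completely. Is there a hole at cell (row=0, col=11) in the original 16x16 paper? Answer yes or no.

Op 1 fold_up: fold axis h@8; visible region now rows[0,8) x cols[0,16) = 8x16
Op 2 fold_left: fold axis v@8; visible region now rows[0,8) x cols[0,8) = 8x8
Op 3 fold_right: fold axis v@4; visible region now rows[0,8) x cols[4,8) = 8x4
Op 4 fold_down: fold axis h@4; visible region now rows[4,8) x cols[4,8) = 4x4
Op 5 fold_left: fold axis v@6; visible region now rows[4,8) x cols[4,6) = 4x2
Op 6 cut(3, 0): punch at orig (7,4); cuts so far [(7, 4)]; region rows[4,8) x cols[4,6) = 4x2
Op 7 cut(1, 1): punch at orig (5,5); cuts so far [(5, 5), (7, 4)]; region rows[4,8) x cols[4,6) = 4x2
Op 8 cut(3, 1): punch at orig (7,5); cuts so far [(5, 5), (7, 4), (7, 5)]; region rows[4,8) x cols[4,6) = 4x2
Op 9 cut(2, 0): punch at orig (6,4); cuts so far [(5, 5), (6, 4), (7, 4), (7, 5)]; region rows[4,8) x cols[4,6) = 4x2
Unfold 1 (reflect across v@6): 8 holes -> [(5, 5), (5, 6), (6, 4), (6, 7), (7, 4), (7, 5), (7, 6), (7, 7)]
Unfold 2 (reflect across h@4): 16 holes -> [(0, 4), (0, 5), (0, 6), (0, 7), (1, 4), (1, 7), (2, 5), (2, 6), (5, 5), (5, 6), (6, 4), (6, 7), (7, 4), (7, 5), (7, 6), (7, 7)]
Unfold 3 (reflect across v@4): 32 holes -> [(0, 0), (0, 1), (0, 2), (0, 3), (0, 4), (0, 5), (0, 6), (0, 7), (1, 0), (1, 3), (1, 4), (1, 7), (2, 1), (2, 2), (2, 5), (2, 6), (5, 1), (5, 2), (5, 5), (5, 6), (6, 0), (6, 3), (6, 4), (6, 7), (7, 0), (7, 1), (7, 2), (7, 3), (7, 4), (7, 5), (7, 6), (7, 7)]
Unfold 4 (reflect across v@8): 64 holes -> [(0, 0), (0, 1), (0, 2), (0, 3), (0, 4), (0, 5), (0, 6), (0, 7), (0, 8), (0, 9), (0, 10), (0, 11), (0, 12), (0, 13), (0, 14), (0, 15), (1, 0), (1, 3), (1, 4), (1, 7), (1, 8), (1, 11), (1, 12), (1, 15), (2, 1), (2, 2), (2, 5), (2, 6), (2, 9), (2, 10), (2, 13), (2, 14), (5, 1), (5, 2), (5, 5), (5, 6), (5, 9), (5, 10), (5, 13), (5, 14), (6, 0), (6, 3), (6, 4), (6, 7), (6, 8), (6, 11), (6, 12), (6, 15), (7, 0), (7, 1), (7, 2), (7, 3), (7, 4), (7, 5), (7, 6), (7, 7), (7, 8), (7, 9), (7, 10), (7, 11), (7, 12), (7, 13), (7, 14), (7, 15)]
Unfold 5 (reflect across h@8): 128 holes -> [(0, 0), (0, 1), (0, 2), (0, 3), (0, 4), (0, 5), (0, 6), (0, 7), (0, 8), (0, 9), (0, 10), (0, 11), (0, 12), (0, 13), (0, 14), (0, 15), (1, 0), (1, 3), (1, 4), (1, 7), (1, 8), (1, 11), (1, 12), (1, 15), (2, 1), (2, 2), (2, 5), (2, 6), (2, 9), (2, 10), (2, 13), (2, 14), (5, 1), (5, 2), (5, 5), (5, 6), (5, 9), (5, 10), (5, 13), (5, 14), (6, 0), (6, 3), (6, 4), (6, 7), (6, 8), (6, 11), (6, 12), (6, 15), (7, 0), (7, 1), (7, 2), (7, 3), (7, 4), (7, 5), (7, 6), (7, 7), (7, 8), (7, 9), (7, 10), (7, 11), (7, 12), (7, 13), (7, 14), (7, 15), (8, 0), (8, 1), (8, 2), (8, 3), (8, 4), (8, 5), (8, 6), (8, 7), (8, 8), (8, 9), (8, 10), (8, 11), (8, 12), (8, 13), (8, 14), (8, 15), (9, 0), (9, 3), (9, 4), (9, 7), (9, 8), (9, 11), (9, 12), (9, 15), (10, 1), (10, 2), (10, 5), (10, 6), (10, 9), (10, 10), (10, 13), (10, 14), (13, 1), (13, 2), (13, 5), (13, 6), (13, 9), (13, 10), (13, 13), (13, 14), (14, 0), (14, 3), (14, 4), (14, 7), (14, 8), (14, 11), (14, 12), (14, 15), (15, 0), (15, 1), (15, 2), (15, 3), (15, 4), (15, 5), (15, 6), (15, 7), (15, 8), (15, 9), (15, 10), (15, 11), (15, 12), (15, 13), (15, 14), (15, 15)]
Holes: [(0, 0), (0, 1), (0, 2), (0, 3), (0, 4), (0, 5), (0, 6), (0, 7), (0, 8), (0, 9), (0, 10), (0, 11), (0, 12), (0, 13), (0, 14), (0, 15), (1, 0), (1, 3), (1, 4), (1, 7), (1, 8), (1, 11), (1, 12), (1, 15), (2, 1), (2, 2), (2, 5), (2, 6), (2, 9), (2, 10), (2, 13), (2, 14), (5, 1), (5, 2), (5, 5), (5, 6), (5, 9), (5, 10), (5, 13), (5, 14), (6, 0), (6, 3), (6, 4), (6, 7), (6, 8), (6, 11), (6, 12), (6, 15), (7, 0), (7, 1), (7, 2), (7, 3), (7, 4), (7, 5), (7, 6), (7, 7), (7, 8), (7, 9), (7, 10), (7, 11), (7, 12), (7, 13), (7, 14), (7, 15), (8, 0), (8, 1), (8, 2), (8, 3), (8, 4), (8, 5), (8, 6), (8, 7), (8, 8), (8, 9), (8, 10), (8, 11), (8, 12), (8, 13), (8, 14), (8, 15), (9, 0), (9, 3), (9, 4), (9, 7), (9, 8), (9, 11), (9, 12), (9, 15), (10, 1), (10, 2), (10, 5), (10, 6), (10, 9), (10, 10), (10, 13), (10, 14), (13, 1), (13, 2), (13, 5), (13, 6), (13, 9), (13, 10), (13, 13), (13, 14), (14, 0), (14, 3), (14, 4), (14, 7), (14, 8), (14, 11), (14, 12), (14, 15), (15, 0), (15, 1), (15, 2), (15, 3), (15, 4), (15, 5), (15, 6), (15, 7), (15, 8), (15, 9), (15, 10), (15, 11), (15, 12), (15, 13), (15, 14), (15, 15)]

Answer: yes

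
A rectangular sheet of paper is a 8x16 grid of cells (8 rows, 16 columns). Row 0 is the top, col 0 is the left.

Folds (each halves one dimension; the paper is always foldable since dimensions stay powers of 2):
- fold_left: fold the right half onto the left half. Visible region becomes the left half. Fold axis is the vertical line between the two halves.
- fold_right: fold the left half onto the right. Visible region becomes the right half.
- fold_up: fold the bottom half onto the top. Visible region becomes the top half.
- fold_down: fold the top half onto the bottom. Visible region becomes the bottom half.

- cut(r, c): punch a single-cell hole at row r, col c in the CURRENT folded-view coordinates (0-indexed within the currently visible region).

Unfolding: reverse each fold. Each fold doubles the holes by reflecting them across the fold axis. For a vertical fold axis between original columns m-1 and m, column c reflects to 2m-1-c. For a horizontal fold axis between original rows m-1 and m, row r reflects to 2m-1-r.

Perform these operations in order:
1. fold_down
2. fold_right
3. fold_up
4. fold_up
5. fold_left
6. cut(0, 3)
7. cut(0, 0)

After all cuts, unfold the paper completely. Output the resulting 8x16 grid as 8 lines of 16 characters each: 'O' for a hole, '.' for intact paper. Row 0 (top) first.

Answer: O..OO..OO..OO..O
O..OO..OO..OO..O
O..OO..OO..OO..O
O..OO..OO..OO..O
O..OO..OO..OO..O
O..OO..OO..OO..O
O..OO..OO..OO..O
O..OO..OO..OO..O

Derivation:
Op 1 fold_down: fold axis h@4; visible region now rows[4,8) x cols[0,16) = 4x16
Op 2 fold_right: fold axis v@8; visible region now rows[4,8) x cols[8,16) = 4x8
Op 3 fold_up: fold axis h@6; visible region now rows[4,6) x cols[8,16) = 2x8
Op 4 fold_up: fold axis h@5; visible region now rows[4,5) x cols[8,16) = 1x8
Op 5 fold_left: fold axis v@12; visible region now rows[4,5) x cols[8,12) = 1x4
Op 6 cut(0, 3): punch at orig (4,11); cuts so far [(4, 11)]; region rows[4,5) x cols[8,12) = 1x4
Op 7 cut(0, 0): punch at orig (4,8); cuts so far [(4, 8), (4, 11)]; region rows[4,5) x cols[8,12) = 1x4
Unfold 1 (reflect across v@12): 4 holes -> [(4, 8), (4, 11), (4, 12), (4, 15)]
Unfold 2 (reflect across h@5): 8 holes -> [(4, 8), (4, 11), (4, 12), (4, 15), (5, 8), (5, 11), (5, 12), (5, 15)]
Unfold 3 (reflect across h@6): 16 holes -> [(4, 8), (4, 11), (4, 12), (4, 15), (5, 8), (5, 11), (5, 12), (5, 15), (6, 8), (6, 11), (6, 12), (6, 15), (7, 8), (7, 11), (7, 12), (7, 15)]
Unfold 4 (reflect across v@8): 32 holes -> [(4, 0), (4, 3), (4, 4), (4, 7), (4, 8), (4, 11), (4, 12), (4, 15), (5, 0), (5, 3), (5, 4), (5, 7), (5, 8), (5, 11), (5, 12), (5, 15), (6, 0), (6, 3), (6, 4), (6, 7), (6, 8), (6, 11), (6, 12), (6, 15), (7, 0), (7, 3), (7, 4), (7, 7), (7, 8), (7, 11), (7, 12), (7, 15)]
Unfold 5 (reflect across h@4): 64 holes -> [(0, 0), (0, 3), (0, 4), (0, 7), (0, 8), (0, 11), (0, 12), (0, 15), (1, 0), (1, 3), (1, 4), (1, 7), (1, 8), (1, 11), (1, 12), (1, 15), (2, 0), (2, 3), (2, 4), (2, 7), (2, 8), (2, 11), (2, 12), (2, 15), (3, 0), (3, 3), (3, 4), (3, 7), (3, 8), (3, 11), (3, 12), (3, 15), (4, 0), (4, 3), (4, 4), (4, 7), (4, 8), (4, 11), (4, 12), (4, 15), (5, 0), (5, 3), (5, 4), (5, 7), (5, 8), (5, 11), (5, 12), (5, 15), (6, 0), (6, 3), (6, 4), (6, 7), (6, 8), (6, 11), (6, 12), (6, 15), (7, 0), (7, 3), (7, 4), (7, 7), (7, 8), (7, 11), (7, 12), (7, 15)]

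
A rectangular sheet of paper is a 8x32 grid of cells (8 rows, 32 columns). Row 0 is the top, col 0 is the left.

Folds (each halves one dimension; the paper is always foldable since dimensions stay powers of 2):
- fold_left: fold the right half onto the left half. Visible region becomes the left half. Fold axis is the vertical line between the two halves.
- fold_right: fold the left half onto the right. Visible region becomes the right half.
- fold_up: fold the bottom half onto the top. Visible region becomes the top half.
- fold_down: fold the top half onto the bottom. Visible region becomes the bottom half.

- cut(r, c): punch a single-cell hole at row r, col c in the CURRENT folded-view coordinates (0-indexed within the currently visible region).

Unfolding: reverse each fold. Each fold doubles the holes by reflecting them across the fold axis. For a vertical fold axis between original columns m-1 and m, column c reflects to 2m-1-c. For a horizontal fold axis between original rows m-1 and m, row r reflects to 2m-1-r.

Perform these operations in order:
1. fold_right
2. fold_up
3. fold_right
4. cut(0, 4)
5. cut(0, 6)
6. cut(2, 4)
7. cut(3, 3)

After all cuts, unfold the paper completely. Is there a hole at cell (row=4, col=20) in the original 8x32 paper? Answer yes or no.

Op 1 fold_right: fold axis v@16; visible region now rows[0,8) x cols[16,32) = 8x16
Op 2 fold_up: fold axis h@4; visible region now rows[0,4) x cols[16,32) = 4x16
Op 3 fold_right: fold axis v@24; visible region now rows[0,4) x cols[24,32) = 4x8
Op 4 cut(0, 4): punch at orig (0,28); cuts so far [(0, 28)]; region rows[0,4) x cols[24,32) = 4x8
Op 5 cut(0, 6): punch at orig (0,30); cuts so far [(0, 28), (0, 30)]; region rows[0,4) x cols[24,32) = 4x8
Op 6 cut(2, 4): punch at orig (2,28); cuts so far [(0, 28), (0, 30), (2, 28)]; region rows[0,4) x cols[24,32) = 4x8
Op 7 cut(3, 3): punch at orig (3,27); cuts so far [(0, 28), (0, 30), (2, 28), (3, 27)]; region rows[0,4) x cols[24,32) = 4x8
Unfold 1 (reflect across v@24): 8 holes -> [(0, 17), (0, 19), (0, 28), (0, 30), (2, 19), (2, 28), (3, 20), (3, 27)]
Unfold 2 (reflect across h@4): 16 holes -> [(0, 17), (0, 19), (0, 28), (0, 30), (2, 19), (2, 28), (3, 20), (3, 27), (4, 20), (4, 27), (5, 19), (5, 28), (7, 17), (7, 19), (7, 28), (7, 30)]
Unfold 3 (reflect across v@16): 32 holes -> [(0, 1), (0, 3), (0, 12), (0, 14), (0, 17), (0, 19), (0, 28), (0, 30), (2, 3), (2, 12), (2, 19), (2, 28), (3, 4), (3, 11), (3, 20), (3, 27), (4, 4), (4, 11), (4, 20), (4, 27), (5, 3), (5, 12), (5, 19), (5, 28), (7, 1), (7, 3), (7, 12), (7, 14), (7, 17), (7, 19), (7, 28), (7, 30)]
Holes: [(0, 1), (0, 3), (0, 12), (0, 14), (0, 17), (0, 19), (0, 28), (0, 30), (2, 3), (2, 12), (2, 19), (2, 28), (3, 4), (3, 11), (3, 20), (3, 27), (4, 4), (4, 11), (4, 20), (4, 27), (5, 3), (5, 12), (5, 19), (5, 28), (7, 1), (7, 3), (7, 12), (7, 14), (7, 17), (7, 19), (7, 28), (7, 30)]

Answer: yes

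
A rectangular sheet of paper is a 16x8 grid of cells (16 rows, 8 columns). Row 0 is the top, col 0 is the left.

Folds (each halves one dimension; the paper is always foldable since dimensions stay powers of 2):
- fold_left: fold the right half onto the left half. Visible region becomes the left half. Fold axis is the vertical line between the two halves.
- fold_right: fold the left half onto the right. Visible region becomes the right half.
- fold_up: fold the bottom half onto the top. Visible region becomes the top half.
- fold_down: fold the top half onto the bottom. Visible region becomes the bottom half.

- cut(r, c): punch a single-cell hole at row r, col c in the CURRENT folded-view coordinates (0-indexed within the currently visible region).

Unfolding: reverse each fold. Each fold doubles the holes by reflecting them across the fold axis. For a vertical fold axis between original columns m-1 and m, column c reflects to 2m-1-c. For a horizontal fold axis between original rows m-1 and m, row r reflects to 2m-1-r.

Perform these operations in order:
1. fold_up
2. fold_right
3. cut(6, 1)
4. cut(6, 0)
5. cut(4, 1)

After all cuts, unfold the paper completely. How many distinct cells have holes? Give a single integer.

Answer: 12

Derivation:
Op 1 fold_up: fold axis h@8; visible region now rows[0,8) x cols[0,8) = 8x8
Op 2 fold_right: fold axis v@4; visible region now rows[0,8) x cols[4,8) = 8x4
Op 3 cut(6, 1): punch at orig (6,5); cuts so far [(6, 5)]; region rows[0,8) x cols[4,8) = 8x4
Op 4 cut(6, 0): punch at orig (6,4); cuts so far [(6, 4), (6, 5)]; region rows[0,8) x cols[4,8) = 8x4
Op 5 cut(4, 1): punch at orig (4,5); cuts so far [(4, 5), (6, 4), (6, 5)]; region rows[0,8) x cols[4,8) = 8x4
Unfold 1 (reflect across v@4): 6 holes -> [(4, 2), (4, 5), (6, 2), (6, 3), (6, 4), (6, 5)]
Unfold 2 (reflect across h@8): 12 holes -> [(4, 2), (4, 5), (6, 2), (6, 3), (6, 4), (6, 5), (9, 2), (9, 3), (9, 4), (9, 5), (11, 2), (11, 5)]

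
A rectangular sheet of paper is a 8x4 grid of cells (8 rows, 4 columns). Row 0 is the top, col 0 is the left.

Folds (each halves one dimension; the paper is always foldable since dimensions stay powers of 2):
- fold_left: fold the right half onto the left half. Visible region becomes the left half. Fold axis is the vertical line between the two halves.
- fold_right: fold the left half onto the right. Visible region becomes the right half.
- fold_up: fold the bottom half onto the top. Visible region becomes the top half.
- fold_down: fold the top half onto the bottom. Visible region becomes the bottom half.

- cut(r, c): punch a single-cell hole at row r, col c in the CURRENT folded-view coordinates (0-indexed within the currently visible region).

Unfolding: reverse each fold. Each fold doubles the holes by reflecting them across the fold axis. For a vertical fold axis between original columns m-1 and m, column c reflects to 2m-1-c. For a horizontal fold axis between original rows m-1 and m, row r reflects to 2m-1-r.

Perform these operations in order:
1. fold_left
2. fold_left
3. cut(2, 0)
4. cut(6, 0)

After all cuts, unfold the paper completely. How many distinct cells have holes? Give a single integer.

Op 1 fold_left: fold axis v@2; visible region now rows[0,8) x cols[0,2) = 8x2
Op 2 fold_left: fold axis v@1; visible region now rows[0,8) x cols[0,1) = 8x1
Op 3 cut(2, 0): punch at orig (2,0); cuts so far [(2, 0)]; region rows[0,8) x cols[0,1) = 8x1
Op 4 cut(6, 0): punch at orig (6,0); cuts so far [(2, 0), (6, 0)]; region rows[0,8) x cols[0,1) = 8x1
Unfold 1 (reflect across v@1): 4 holes -> [(2, 0), (2, 1), (6, 0), (6, 1)]
Unfold 2 (reflect across v@2): 8 holes -> [(2, 0), (2, 1), (2, 2), (2, 3), (6, 0), (6, 1), (6, 2), (6, 3)]

Answer: 8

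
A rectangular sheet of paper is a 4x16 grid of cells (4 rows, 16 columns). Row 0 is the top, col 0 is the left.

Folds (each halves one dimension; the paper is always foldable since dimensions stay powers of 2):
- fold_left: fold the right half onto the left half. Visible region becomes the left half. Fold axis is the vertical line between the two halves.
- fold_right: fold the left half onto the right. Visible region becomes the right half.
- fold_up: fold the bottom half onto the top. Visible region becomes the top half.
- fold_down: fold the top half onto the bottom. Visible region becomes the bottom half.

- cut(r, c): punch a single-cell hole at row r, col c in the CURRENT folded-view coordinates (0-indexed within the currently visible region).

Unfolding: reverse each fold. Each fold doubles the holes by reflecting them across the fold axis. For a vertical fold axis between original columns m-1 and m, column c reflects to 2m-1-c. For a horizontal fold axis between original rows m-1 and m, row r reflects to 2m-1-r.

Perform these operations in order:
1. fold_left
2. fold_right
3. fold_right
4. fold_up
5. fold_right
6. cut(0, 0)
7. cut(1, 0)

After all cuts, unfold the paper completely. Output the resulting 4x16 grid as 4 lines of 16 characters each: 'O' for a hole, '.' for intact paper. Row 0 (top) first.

Op 1 fold_left: fold axis v@8; visible region now rows[0,4) x cols[0,8) = 4x8
Op 2 fold_right: fold axis v@4; visible region now rows[0,4) x cols[4,8) = 4x4
Op 3 fold_right: fold axis v@6; visible region now rows[0,4) x cols[6,8) = 4x2
Op 4 fold_up: fold axis h@2; visible region now rows[0,2) x cols[6,8) = 2x2
Op 5 fold_right: fold axis v@7; visible region now rows[0,2) x cols[7,8) = 2x1
Op 6 cut(0, 0): punch at orig (0,7); cuts so far [(0, 7)]; region rows[0,2) x cols[7,8) = 2x1
Op 7 cut(1, 0): punch at orig (1,7); cuts so far [(0, 7), (1, 7)]; region rows[0,2) x cols[7,8) = 2x1
Unfold 1 (reflect across v@7): 4 holes -> [(0, 6), (0, 7), (1, 6), (1, 7)]
Unfold 2 (reflect across h@2): 8 holes -> [(0, 6), (0, 7), (1, 6), (1, 7), (2, 6), (2, 7), (3, 6), (3, 7)]
Unfold 3 (reflect across v@6): 16 holes -> [(0, 4), (0, 5), (0, 6), (0, 7), (1, 4), (1, 5), (1, 6), (1, 7), (2, 4), (2, 5), (2, 6), (2, 7), (3, 4), (3, 5), (3, 6), (3, 7)]
Unfold 4 (reflect across v@4): 32 holes -> [(0, 0), (0, 1), (0, 2), (0, 3), (0, 4), (0, 5), (0, 6), (0, 7), (1, 0), (1, 1), (1, 2), (1, 3), (1, 4), (1, 5), (1, 6), (1, 7), (2, 0), (2, 1), (2, 2), (2, 3), (2, 4), (2, 5), (2, 6), (2, 7), (3, 0), (3, 1), (3, 2), (3, 3), (3, 4), (3, 5), (3, 6), (3, 7)]
Unfold 5 (reflect across v@8): 64 holes -> [(0, 0), (0, 1), (0, 2), (0, 3), (0, 4), (0, 5), (0, 6), (0, 7), (0, 8), (0, 9), (0, 10), (0, 11), (0, 12), (0, 13), (0, 14), (0, 15), (1, 0), (1, 1), (1, 2), (1, 3), (1, 4), (1, 5), (1, 6), (1, 7), (1, 8), (1, 9), (1, 10), (1, 11), (1, 12), (1, 13), (1, 14), (1, 15), (2, 0), (2, 1), (2, 2), (2, 3), (2, 4), (2, 5), (2, 6), (2, 7), (2, 8), (2, 9), (2, 10), (2, 11), (2, 12), (2, 13), (2, 14), (2, 15), (3, 0), (3, 1), (3, 2), (3, 3), (3, 4), (3, 5), (3, 6), (3, 7), (3, 8), (3, 9), (3, 10), (3, 11), (3, 12), (3, 13), (3, 14), (3, 15)]

Answer: OOOOOOOOOOOOOOOO
OOOOOOOOOOOOOOOO
OOOOOOOOOOOOOOOO
OOOOOOOOOOOOOOOO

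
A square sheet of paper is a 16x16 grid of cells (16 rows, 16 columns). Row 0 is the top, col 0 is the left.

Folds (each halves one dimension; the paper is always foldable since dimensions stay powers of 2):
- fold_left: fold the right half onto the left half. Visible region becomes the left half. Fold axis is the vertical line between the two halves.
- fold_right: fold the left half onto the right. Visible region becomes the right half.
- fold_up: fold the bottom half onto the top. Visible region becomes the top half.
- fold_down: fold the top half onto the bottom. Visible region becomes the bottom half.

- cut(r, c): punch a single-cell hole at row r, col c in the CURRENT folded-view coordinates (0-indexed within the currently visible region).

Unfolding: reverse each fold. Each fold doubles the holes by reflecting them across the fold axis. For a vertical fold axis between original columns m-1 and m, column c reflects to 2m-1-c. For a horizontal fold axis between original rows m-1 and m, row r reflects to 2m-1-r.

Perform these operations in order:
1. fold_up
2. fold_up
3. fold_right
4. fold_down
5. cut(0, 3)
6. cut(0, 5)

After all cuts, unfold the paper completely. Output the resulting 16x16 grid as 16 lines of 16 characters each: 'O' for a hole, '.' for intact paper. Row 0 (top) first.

Answer: ................
..O.O......O.O..
..O.O......O.O..
................
................
..O.O......O.O..
..O.O......O.O..
................
................
..O.O......O.O..
..O.O......O.O..
................
................
..O.O......O.O..
..O.O......O.O..
................

Derivation:
Op 1 fold_up: fold axis h@8; visible region now rows[0,8) x cols[0,16) = 8x16
Op 2 fold_up: fold axis h@4; visible region now rows[0,4) x cols[0,16) = 4x16
Op 3 fold_right: fold axis v@8; visible region now rows[0,4) x cols[8,16) = 4x8
Op 4 fold_down: fold axis h@2; visible region now rows[2,4) x cols[8,16) = 2x8
Op 5 cut(0, 3): punch at orig (2,11); cuts so far [(2, 11)]; region rows[2,4) x cols[8,16) = 2x8
Op 6 cut(0, 5): punch at orig (2,13); cuts so far [(2, 11), (2, 13)]; region rows[2,4) x cols[8,16) = 2x8
Unfold 1 (reflect across h@2): 4 holes -> [(1, 11), (1, 13), (2, 11), (2, 13)]
Unfold 2 (reflect across v@8): 8 holes -> [(1, 2), (1, 4), (1, 11), (1, 13), (2, 2), (2, 4), (2, 11), (2, 13)]
Unfold 3 (reflect across h@4): 16 holes -> [(1, 2), (1, 4), (1, 11), (1, 13), (2, 2), (2, 4), (2, 11), (2, 13), (5, 2), (5, 4), (5, 11), (5, 13), (6, 2), (6, 4), (6, 11), (6, 13)]
Unfold 4 (reflect across h@8): 32 holes -> [(1, 2), (1, 4), (1, 11), (1, 13), (2, 2), (2, 4), (2, 11), (2, 13), (5, 2), (5, 4), (5, 11), (5, 13), (6, 2), (6, 4), (6, 11), (6, 13), (9, 2), (9, 4), (9, 11), (9, 13), (10, 2), (10, 4), (10, 11), (10, 13), (13, 2), (13, 4), (13, 11), (13, 13), (14, 2), (14, 4), (14, 11), (14, 13)]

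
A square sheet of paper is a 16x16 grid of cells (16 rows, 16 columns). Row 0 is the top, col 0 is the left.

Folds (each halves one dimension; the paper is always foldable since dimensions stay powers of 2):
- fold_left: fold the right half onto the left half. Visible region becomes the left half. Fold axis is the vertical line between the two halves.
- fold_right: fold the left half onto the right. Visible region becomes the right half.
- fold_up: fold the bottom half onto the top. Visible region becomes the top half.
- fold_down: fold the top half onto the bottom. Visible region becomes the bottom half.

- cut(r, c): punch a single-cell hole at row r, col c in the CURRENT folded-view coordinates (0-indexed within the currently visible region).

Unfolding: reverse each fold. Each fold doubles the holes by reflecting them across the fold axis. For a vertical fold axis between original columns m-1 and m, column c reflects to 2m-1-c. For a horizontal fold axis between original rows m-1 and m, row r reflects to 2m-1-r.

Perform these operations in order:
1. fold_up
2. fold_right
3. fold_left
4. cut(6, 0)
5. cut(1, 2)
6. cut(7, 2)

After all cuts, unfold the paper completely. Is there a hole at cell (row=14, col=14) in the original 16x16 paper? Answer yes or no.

Answer: no

Derivation:
Op 1 fold_up: fold axis h@8; visible region now rows[0,8) x cols[0,16) = 8x16
Op 2 fold_right: fold axis v@8; visible region now rows[0,8) x cols[8,16) = 8x8
Op 3 fold_left: fold axis v@12; visible region now rows[0,8) x cols[8,12) = 8x4
Op 4 cut(6, 0): punch at orig (6,8); cuts so far [(6, 8)]; region rows[0,8) x cols[8,12) = 8x4
Op 5 cut(1, 2): punch at orig (1,10); cuts so far [(1, 10), (6, 8)]; region rows[0,8) x cols[8,12) = 8x4
Op 6 cut(7, 2): punch at orig (7,10); cuts so far [(1, 10), (6, 8), (7, 10)]; region rows[0,8) x cols[8,12) = 8x4
Unfold 1 (reflect across v@12): 6 holes -> [(1, 10), (1, 13), (6, 8), (6, 15), (7, 10), (7, 13)]
Unfold 2 (reflect across v@8): 12 holes -> [(1, 2), (1, 5), (1, 10), (1, 13), (6, 0), (6, 7), (6, 8), (6, 15), (7, 2), (7, 5), (7, 10), (7, 13)]
Unfold 3 (reflect across h@8): 24 holes -> [(1, 2), (1, 5), (1, 10), (1, 13), (6, 0), (6, 7), (6, 8), (6, 15), (7, 2), (7, 5), (7, 10), (7, 13), (8, 2), (8, 5), (8, 10), (8, 13), (9, 0), (9, 7), (9, 8), (9, 15), (14, 2), (14, 5), (14, 10), (14, 13)]
Holes: [(1, 2), (1, 5), (1, 10), (1, 13), (6, 0), (6, 7), (6, 8), (6, 15), (7, 2), (7, 5), (7, 10), (7, 13), (8, 2), (8, 5), (8, 10), (8, 13), (9, 0), (9, 7), (9, 8), (9, 15), (14, 2), (14, 5), (14, 10), (14, 13)]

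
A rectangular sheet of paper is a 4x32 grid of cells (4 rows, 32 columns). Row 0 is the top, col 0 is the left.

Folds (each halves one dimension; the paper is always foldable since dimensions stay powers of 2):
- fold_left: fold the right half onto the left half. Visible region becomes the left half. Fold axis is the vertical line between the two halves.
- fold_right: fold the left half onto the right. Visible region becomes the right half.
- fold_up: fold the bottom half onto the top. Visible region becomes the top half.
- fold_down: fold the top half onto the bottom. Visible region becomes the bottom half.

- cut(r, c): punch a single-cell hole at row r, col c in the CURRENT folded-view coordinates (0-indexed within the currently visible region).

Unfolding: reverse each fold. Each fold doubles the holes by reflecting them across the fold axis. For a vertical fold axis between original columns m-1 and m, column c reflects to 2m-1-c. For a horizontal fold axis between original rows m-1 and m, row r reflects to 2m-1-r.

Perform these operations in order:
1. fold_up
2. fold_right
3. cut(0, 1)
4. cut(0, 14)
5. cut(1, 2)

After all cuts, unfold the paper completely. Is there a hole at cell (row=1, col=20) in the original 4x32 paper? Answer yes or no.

Answer: no

Derivation:
Op 1 fold_up: fold axis h@2; visible region now rows[0,2) x cols[0,32) = 2x32
Op 2 fold_right: fold axis v@16; visible region now rows[0,2) x cols[16,32) = 2x16
Op 3 cut(0, 1): punch at orig (0,17); cuts so far [(0, 17)]; region rows[0,2) x cols[16,32) = 2x16
Op 4 cut(0, 14): punch at orig (0,30); cuts so far [(0, 17), (0, 30)]; region rows[0,2) x cols[16,32) = 2x16
Op 5 cut(1, 2): punch at orig (1,18); cuts so far [(0, 17), (0, 30), (1, 18)]; region rows[0,2) x cols[16,32) = 2x16
Unfold 1 (reflect across v@16): 6 holes -> [(0, 1), (0, 14), (0, 17), (0, 30), (1, 13), (1, 18)]
Unfold 2 (reflect across h@2): 12 holes -> [(0, 1), (0, 14), (0, 17), (0, 30), (1, 13), (1, 18), (2, 13), (2, 18), (3, 1), (3, 14), (3, 17), (3, 30)]
Holes: [(0, 1), (0, 14), (0, 17), (0, 30), (1, 13), (1, 18), (2, 13), (2, 18), (3, 1), (3, 14), (3, 17), (3, 30)]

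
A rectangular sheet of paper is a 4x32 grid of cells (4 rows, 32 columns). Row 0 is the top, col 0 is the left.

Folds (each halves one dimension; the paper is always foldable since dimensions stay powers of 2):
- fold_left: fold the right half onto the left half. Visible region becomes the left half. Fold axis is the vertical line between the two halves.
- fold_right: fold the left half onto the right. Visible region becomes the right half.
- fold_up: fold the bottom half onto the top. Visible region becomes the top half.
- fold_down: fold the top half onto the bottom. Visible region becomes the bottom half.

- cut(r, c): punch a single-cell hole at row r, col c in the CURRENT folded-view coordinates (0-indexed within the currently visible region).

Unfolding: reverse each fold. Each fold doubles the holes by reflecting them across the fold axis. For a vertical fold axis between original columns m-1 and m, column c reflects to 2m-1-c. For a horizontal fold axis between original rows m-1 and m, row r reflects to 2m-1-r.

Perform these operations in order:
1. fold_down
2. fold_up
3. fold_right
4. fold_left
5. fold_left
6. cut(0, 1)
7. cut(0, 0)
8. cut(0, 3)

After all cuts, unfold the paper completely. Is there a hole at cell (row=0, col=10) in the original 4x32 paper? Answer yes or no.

Answer: no

Derivation:
Op 1 fold_down: fold axis h@2; visible region now rows[2,4) x cols[0,32) = 2x32
Op 2 fold_up: fold axis h@3; visible region now rows[2,3) x cols[0,32) = 1x32
Op 3 fold_right: fold axis v@16; visible region now rows[2,3) x cols[16,32) = 1x16
Op 4 fold_left: fold axis v@24; visible region now rows[2,3) x cols[16,24) = 1x8
Op 5 fold_left: fold axis v@20; visible region now rows[2,3) x cols[16,20) = 1x4
Op 6 cut(0, 1): punch at orig (2,17); cuts so far [(2, 17)]; region rows[2,3) x cols[16,20) = 1x4
Op 7 cut(0, 0): punch at orig (2,16); cuts so far [(2, 16), (2, 17)]; region rows[2,3) x cols[16,20) = 1x4
Op 8 cut(0, 3): punch at orig (2,19); cuts so far [(2, 16), (2, 17), (2, 19)]; region rows[2,3) x cols[16,20) = 1x4
Unfold 1 (reflect across v@20): 6 holes -> [(2, 16), (2, 17), (2, 19), (2, 20), (2, 22), (2, 23)]
Unfold 2 (reflect across v@24): 12 holes -> [(2, 16), (2, 17), (2, 19), (2, 20), (2, 22), (2, 23), (2, 24), (2, 25), (2, 27), (2, 28), (2, 30), (2, 31)]
Unfold 3 (reflect across v@16): 24 holes -> [(2, 0), (2, 1), (2, 3), (2, 4), (2, 6), (2, 7), (2, 8), (2, 9), (2, 11), (2, 12), (2, 14), (2, 15), (2, 16), (2, 17), (2, 19), (2, 20), (2, 22), (2, 23), (2, 24), (2, 25), (2, 27), (2, 28), (2, 30), (2, 31)]
Unfold 4 (reflect across h@3): 48 holes -> [(2, 0), (2, 1), (2, 3), (2, 4), (2, 6), (2, 7), (2, 8), (2, 9), (2, 11), (2, 12), (2, 14), (2, 15), (2, 16), (2, 17), (2, 19), (2, 20), (2, 22), (2, 23), (2, 24), (2, 25), (2, 27), (2, 28), (2, 30), (2, 31), (3, 0), (3, 1), (3, 3), (3, 4), (3, 6), (3, 7), (3, 8), (3, 9), (3, 11), (3, 12), (3, 14), (3, 15), (3, 16), (3, 17), (3, 19), (3, 20), (3, 22), (3, 23), (3, 24), (3, 25), (3, 27), (3, 28), (3, 30), (3, 31)]
Unfold 5 (reflect across h@2): 96 holes -> [(0, 0), (0, 1), (0, 3), (0, 4), (0, 6), (0, 7), (0, 8), (0, 9), (0, 11), (0, 12), (0, 14), (0, 15), (0, 16), (0, 17), (0, 19), (0, 20), (0, 22), (0, 23), (0, 24), (0, 25), (0, 27), (0, 28), (0, 30), (0, 31), (1, 0), (1, 1), (1, 3), (1, 4), (1, 6), (1, 7), (1, 8), (1, 9), (1, 11), (1, 12), (1, 14), (1, 15), (1, 16), (1, 17), (1, 19), (1, 20), (1, 22), (1, 23), (1, 24), (1, 25), (1, 27), (1, 28), (1, 30), (1, 31), (2, 0), (2, 1), (2, 3), (2, 4), (2, 6), (2, 7), (2, 8), (2, 9), (2, 11), (2, 12), (2, 14), (2, 15), (2, 16), (2, 17), (2, 19), (2, 20), (2, 22), (2, 23), (2, 24), (2, 25), (2, 27), (2, 28), (2, 30), (2, 31), (3, 0), (3, 1), (3, 3), (3, 4), (3, 6), (3, 7), (3, 8), (3, 9), (3, 11), (3, 12), (3, 14), (3, 15), (3, 16), (3, 17), (3, 19), (3, 20), (3, 22), (3, 23), (3, 24), (3, 25), (3, 27), (3, 28), (3, 30), (3, 31)]
Holes: [(0, 0), (0, 1), (0, 3), (0, 4), (0, 6), (0, 7), (0, 8), (0, 9), (0, 11), (0, 12), (0, 14), (0, 15), (0, 16), (0, 17), (0, 19), (0, 20), (0, 22), (0, 23), (0, 24), (0, 25), (0, 27), (0, 28), (0, 30), (0, 31), (1, 0), (1, 1), (1, 3), (1, 4), (1, 6), (1, 7), (1, 8), (1, 9), (1, 11), (1, 12), (1, 14), (1, 15), (1, 16), (1, 17), (1, 19), (1, 20), (1, 22), (1, 23), (1, 24), (1, 25), (1, 27), (1, 28), (1, 30), (1, 31), (2, 0), (2, 1), (2, 3), (2, 4), (2, 6), (2, 7), (2, 8), (2, 9), (2, 11), (2, 12), (2, 14), (2, 15), (2, 16), (2, 17), (2, 19), (2, 20), (2, 22), (2, 23), (2, 24), (2, 25), (2, 27), (2, 28), (2, 30), (2, 31), (3, 0), (3, 1), (3, 3), (3, 4), (3, 6), (3, 7), (3, 8), (3, 9), (3, 11), (3, 12), (3, 14), (3, 15), (3, 16), (3, 17), (3, 19), (3, 20), (3, 22), (3, 23), (3, 24), (3, 25), (3, 27), (3, 28), (3, 30), (3, 31)]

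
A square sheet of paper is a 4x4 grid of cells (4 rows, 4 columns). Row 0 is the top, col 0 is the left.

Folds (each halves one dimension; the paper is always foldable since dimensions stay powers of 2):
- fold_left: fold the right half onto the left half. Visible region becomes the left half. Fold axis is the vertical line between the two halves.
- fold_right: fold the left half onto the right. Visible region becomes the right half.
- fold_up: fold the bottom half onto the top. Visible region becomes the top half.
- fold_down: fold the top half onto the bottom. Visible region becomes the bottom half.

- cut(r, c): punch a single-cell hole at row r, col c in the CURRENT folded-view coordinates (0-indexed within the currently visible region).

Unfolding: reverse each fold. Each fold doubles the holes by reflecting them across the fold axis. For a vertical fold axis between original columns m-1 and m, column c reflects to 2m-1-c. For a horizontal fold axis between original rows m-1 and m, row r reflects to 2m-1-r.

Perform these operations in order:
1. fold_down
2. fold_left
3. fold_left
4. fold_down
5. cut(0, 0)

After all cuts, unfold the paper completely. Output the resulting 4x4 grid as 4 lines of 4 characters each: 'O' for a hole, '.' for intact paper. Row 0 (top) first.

Answer: OOOO
OOOO
OOOO
OOOO

Derivation:
Op 1 fold_down: fold axis h@2; visible region now rows[2,4) x cols[0,4) = 2x4
Op 2 fold_left: fold axis v@2; visible region now rows[2,4) x cols[0,2) = 2x2
Op 3 fold_left: fold axis v@1; visible region now rows[2,4) x cols[0,1) = 2x1
Op 4 fold_down: fold axis h@3; visible region now rows[3,4) x cols[0,1) = 1x1
Op 5 cut(0, 0): punch at orig (3,0); cuts so far [(3, 0)]; region rows[3,4) x cols[0,1) = 1x1
Unfold 1 (reflect across h@3): 2 holes -> [(2, 0), (3, 0)]
Unfold 2 (reflect across v@1): 4 holes -> [(2, 0), (2, 1), (3, 0), (3, 1)]
Unfold 3 (reflect across v@2): 8 holes -> [(2, 0), (2, 1), (2, 2), (2, 3), (3, 0), (3, 1), (3, 2), (3, 3)]
Unfold 4 (reflect across h@2): 16 holes -> [(0, 0), (0, 1), (0, 2), (0, 3), (1, 0), (1, 1), (1, 2), (1, 3), (2, 0), (2, 1), (2, 2), (2, 3), (3, 0), (3, 1), (3, 2), (3, 3)]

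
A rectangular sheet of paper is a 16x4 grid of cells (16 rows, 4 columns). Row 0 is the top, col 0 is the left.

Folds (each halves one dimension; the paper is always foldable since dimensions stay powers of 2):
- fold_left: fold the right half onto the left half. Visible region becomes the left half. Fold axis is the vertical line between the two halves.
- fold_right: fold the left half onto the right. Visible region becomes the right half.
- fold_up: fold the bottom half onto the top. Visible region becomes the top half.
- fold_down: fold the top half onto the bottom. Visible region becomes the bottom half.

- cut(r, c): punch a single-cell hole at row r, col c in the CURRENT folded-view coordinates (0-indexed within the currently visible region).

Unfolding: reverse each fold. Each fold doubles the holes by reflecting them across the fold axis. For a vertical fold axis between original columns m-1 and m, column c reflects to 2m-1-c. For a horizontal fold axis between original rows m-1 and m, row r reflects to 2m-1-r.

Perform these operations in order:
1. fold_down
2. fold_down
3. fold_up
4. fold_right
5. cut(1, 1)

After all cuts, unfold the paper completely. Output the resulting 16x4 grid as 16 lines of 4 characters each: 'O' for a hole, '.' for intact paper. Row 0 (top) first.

Answer: ....
O..O
O..O
....
....
O..O
O..O
....
....
O..O
O..O
....
....
O..O
O..O
....

Derivation:
Op 1 fold_down: fold axis h@8; visible region now rows[8,16) x cols[0,4) = 8x4
Op 2 fold_down: fold axis h@12; visible region now rows[12,16) x cols[0,4) = 4x4
Op 3 fold_up: fold axis h@14; visible region now rows[12,14) x cols[0,4) = 2x4
Op 4 fold_right: fold axis v@2; visible region now rows[12,14) x cols[2,4) = 2x2
Op 5 cut(1, 1): punch at orig (13,3); cuts so far [(13, 3)]; region rows[12,14) x cols[2,4) = 2x2
Unfold 1 (reflect across v@2): 2 holes -> [(13, 0), (13, 3)]
Unfold 2 (reflect across h@14): 4 holes -> [(13, 0), (13, 3), (14, 0), (14, 3)]
Unfold 3 (reflect across h@12): 8 holes -> [(9, 0), (9, 3), (10, 0), (10, 3), (13, 0), (13, 3), (14, 0), (14, 3)]
Unfold 4 (reflect across h@8): 16 holes -> [(1, 0), (1, 3), (2, 0), (2, 3), (5, 0), (5, 3), (6, 0), (6, 3), (9, 0), (9, 3), (10, 0), (10, 3), (13, 0), (13, 3), (14, 0), (14, 3)]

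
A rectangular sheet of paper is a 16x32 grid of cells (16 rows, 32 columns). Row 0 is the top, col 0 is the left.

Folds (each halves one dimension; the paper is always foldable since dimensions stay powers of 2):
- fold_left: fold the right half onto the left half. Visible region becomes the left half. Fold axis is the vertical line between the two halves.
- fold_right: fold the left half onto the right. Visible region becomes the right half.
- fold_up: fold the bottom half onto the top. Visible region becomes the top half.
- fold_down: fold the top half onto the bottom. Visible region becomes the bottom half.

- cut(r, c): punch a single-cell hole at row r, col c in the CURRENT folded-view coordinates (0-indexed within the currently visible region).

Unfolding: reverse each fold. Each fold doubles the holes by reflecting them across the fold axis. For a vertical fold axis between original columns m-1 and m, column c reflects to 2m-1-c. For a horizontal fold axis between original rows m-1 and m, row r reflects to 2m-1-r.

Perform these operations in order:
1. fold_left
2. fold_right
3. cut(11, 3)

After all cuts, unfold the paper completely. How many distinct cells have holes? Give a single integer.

Op 1 fold_left: fold axis v@16; visible region now rows[0,16) x cols[0,16) = 16x16
Op 2 fold_right: fold axis v@8; visible region now rows[0,16) x cols[8,16) = 16x8
Op 3 cut(11, 3): punch at orig (11,11); cuts so far [(11, 11)]; region rows[0,16) x cols[8,16) = 16x8
Unfold 1 (reflect across v@8): 2 holes -> [(11, 4), (11, 11)]
Unfold 2 (reflect across v@16): 4 holes -> [(11, 4), (11, 11), (11, 20), (11, 27)]

Answer: 4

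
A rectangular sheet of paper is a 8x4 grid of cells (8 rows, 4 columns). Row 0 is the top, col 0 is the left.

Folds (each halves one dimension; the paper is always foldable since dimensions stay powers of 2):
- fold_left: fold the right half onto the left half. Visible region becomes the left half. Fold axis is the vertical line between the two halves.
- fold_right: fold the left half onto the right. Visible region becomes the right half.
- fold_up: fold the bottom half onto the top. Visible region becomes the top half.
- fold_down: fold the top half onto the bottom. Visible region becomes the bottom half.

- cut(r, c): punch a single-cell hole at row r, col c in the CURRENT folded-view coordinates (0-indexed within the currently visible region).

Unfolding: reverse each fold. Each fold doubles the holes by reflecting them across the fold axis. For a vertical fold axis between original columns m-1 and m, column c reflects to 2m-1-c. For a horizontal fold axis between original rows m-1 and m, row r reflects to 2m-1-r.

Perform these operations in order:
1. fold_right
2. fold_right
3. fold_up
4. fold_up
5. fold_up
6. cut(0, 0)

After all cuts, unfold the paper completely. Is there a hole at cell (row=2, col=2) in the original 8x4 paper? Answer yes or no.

Op 1 fold_right: fold axis v@2; visible region now rows[0,8) x cols[2,4) = 8x2
Op 2 fold_right: fold axis v@3; visible region now rows[0,8) x cols[3,4) = 8x1
Op 3 fold_up: fold axis h@4; visible region now rows[0,4) x cols[3,4) = 4x1
Op 4 fold_up: fold axis h@2; visible region now rows[0,2) x cols[3,4) = 2x1
Op 5 fold_up: fold axis h@1; visible region now rows[0,1) x cols[3,4) = 1x1
Op 6 cut(0, 0): punch at orig (0,3); cuts so far [(0, 3)]; region rows[0,1) x cols[3,4) = 1x1
Unfold 1 (reflect across h@1): 2 holes -> [(0, 3), (1, 3)]
Unfold 2 (reflect across h@2): 4 holes -> [(0, 3), (1, 3), (2, 3), (3, 3)]
Unfold 3 (reflect across h@4): 8 holes -> [(0, 3), (1, 3), (2, 3), (3, 3), (4, 3), (5, 3), (6, 3), (7, 3)]
Unfold 4 (reflect across v@3): 16 holes -> [(0, 2), (0, 3), (1, 2), (1, 3), (2, 2), (2, 3), (3, 2), (3, 3), (4, 2), (4, 3), (5, 2), (5, 3), (6, 2), (6, 3), (7, 2), (7, 3)]
Unfold 5 (reflect across v@2): 32 holes -> [(0, 0), (0, 1), (0, 2), (0, 3), (1, 0), (1, 1), (1, 2), (1, 3), (2, 0), (2, 1), (2, 2), (2, 3), (3, 0), (3, 1), (3, 2), (3, 3), (4, 0), (4, 1), (4, 2), (4, 3), (5, 0), (5, 1), (5, 2), (5, 3), (6, 0), (6, 1), (6, 2), (6, 3), (7, 0), (7, 1), (7, 2), (7, 3)]
Holes: [(0, 0), (0, 1), (0, 2), (0, 3), (1, 0), (1, 1), (1, 2), (1, 3), (2, 0), (2, 1), (2, 2), (2, 3), (3, 0), (3, 1), (3, 2), (3, 3), (4, 0), (4, 1), (4, 2), (4, 3), (5, 0), (5, 1), (5, 2), (5, 3), (6, 0), (6, 1), (6, 2), (6, 3), (7, 0), (7, 1), (7, 2), (7, 3)]

Answer: yes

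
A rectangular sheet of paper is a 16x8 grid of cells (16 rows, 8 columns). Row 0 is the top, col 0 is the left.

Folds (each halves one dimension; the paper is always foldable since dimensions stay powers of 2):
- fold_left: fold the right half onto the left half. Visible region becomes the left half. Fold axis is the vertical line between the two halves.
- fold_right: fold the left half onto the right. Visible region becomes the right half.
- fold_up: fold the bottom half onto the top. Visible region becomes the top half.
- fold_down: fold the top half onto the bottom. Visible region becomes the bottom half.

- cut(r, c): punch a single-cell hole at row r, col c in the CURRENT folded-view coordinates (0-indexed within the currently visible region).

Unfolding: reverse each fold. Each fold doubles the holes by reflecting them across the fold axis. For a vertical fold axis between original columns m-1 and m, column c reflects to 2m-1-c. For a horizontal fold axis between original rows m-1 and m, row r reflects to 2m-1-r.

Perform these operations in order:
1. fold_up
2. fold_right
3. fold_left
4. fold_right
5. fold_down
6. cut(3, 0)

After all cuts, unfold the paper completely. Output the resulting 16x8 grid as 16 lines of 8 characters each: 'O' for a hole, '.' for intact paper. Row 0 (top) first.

Op 1 fold_up: fold axis h@8; visible region now rows[0,8) x cols[0,8) = 8x8
Op 2 fold_right: fold axis v@4; visible region now rows[0,8) x cols[4,8) = 8x4
Op 3 fold_left: fold axis v@6; visible region now rows[0,8) x cols[4,6) = 8x2
Op 4 fold_right: fold axis v@5; visible region now rows[0,8) x cols[5,6) = 8x1
Op 5 fold_down: fold axis h@4; visible region now rows[4,8) x cols[5,6) = 4x1
Op 6 cut(3, 0): punch at orig (7,5); cuts so far [(7, 5)]; region rows[4,8) x cols[5,6) = 4x1
Unfold 1 (reflect across h@4): 2 holes -> [(0, 5), (7, 5)]
Unfold 2 (reflect across v@5): 4 holes -> [(0, 4), (0, 5), (7, 4), (7, 5)]
Unfold 3 (reflect across v@6): 8 holes -> [(0, 4), (0, 5), (0, 6), (0, 7), (7, 4), (7, 5), (7, 6), (7, 7)]
Unfold 4 (reflect across v@4): 16 holes -> [(0, 0), (0, 1), (0, 2), (0, 3), (0, 4), (0, 5), (0, 6), (0, 7), (7, 0), (7, 1), (7, 2), (7, 3), (7, 4), (7, 5), (7, 6), (7, 7)]
Unfold 5 (reflect across h@8): 32 holes -> [(0, 0), (0, 1), (0, 2), (0, 3), (0, 4), (0, 5), (0, 6), (0, 7), (7, 0), (7, 1), (7, 2), (7, 3), (7, 4), (7, 5), (7, 6), (7, 7), (8, 0), (8, 1), (8, 2), (8, 3), (8, 4), (8, 5), (8, 6), (8, 7), (15, 0), (15, 1), (15, 2), (15, 3), (15, 4), (15, 5), (15, 6), (15, 7)]

Answer: OOOOOOOO
........
........
........
........
........
........
OOOOOOOO
OOOOOOOO
........
........
........
........
........
........
OOOOOOOO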